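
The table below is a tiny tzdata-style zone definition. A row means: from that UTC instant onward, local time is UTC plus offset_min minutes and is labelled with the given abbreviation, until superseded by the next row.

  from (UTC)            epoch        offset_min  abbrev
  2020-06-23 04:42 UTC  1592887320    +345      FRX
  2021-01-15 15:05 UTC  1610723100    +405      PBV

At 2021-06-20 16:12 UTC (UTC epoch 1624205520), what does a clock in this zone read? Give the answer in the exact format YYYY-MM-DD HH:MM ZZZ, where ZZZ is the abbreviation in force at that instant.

Query: 2021-06-20 16:12 UTC
Rule 2/2 (PBV, +06:45): 2021-01-15 15:05 UTC ≤ query < +∞
16·60 + 12 + 405 = 1377 min
1377 = 0·1440 + 1377; 1377 = 22·60 + 57 → 22:57, same day
→ 2021-06-20 22:57 PBV

2021-06-20 22:57 PBV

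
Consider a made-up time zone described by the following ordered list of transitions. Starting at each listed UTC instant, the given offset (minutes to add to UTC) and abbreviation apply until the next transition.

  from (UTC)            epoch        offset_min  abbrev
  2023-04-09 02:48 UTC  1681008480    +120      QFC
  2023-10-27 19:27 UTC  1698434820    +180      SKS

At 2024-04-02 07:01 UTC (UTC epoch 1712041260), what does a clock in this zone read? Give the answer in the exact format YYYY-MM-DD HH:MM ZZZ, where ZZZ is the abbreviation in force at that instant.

2024-04-02 10:01 SKS

Query: 2024-04-02 07:01 UTC
Rule 2/2 (SKS, +03:00): 2023-10-27 19:27 UTC ≤ query < +∞
7·60 + 1 + 180 = 601 min
601 = 0·1440 + 601; 601 = 10·60 + 1 → 10:01, same day
→ 2024-04-02 10:01 SKS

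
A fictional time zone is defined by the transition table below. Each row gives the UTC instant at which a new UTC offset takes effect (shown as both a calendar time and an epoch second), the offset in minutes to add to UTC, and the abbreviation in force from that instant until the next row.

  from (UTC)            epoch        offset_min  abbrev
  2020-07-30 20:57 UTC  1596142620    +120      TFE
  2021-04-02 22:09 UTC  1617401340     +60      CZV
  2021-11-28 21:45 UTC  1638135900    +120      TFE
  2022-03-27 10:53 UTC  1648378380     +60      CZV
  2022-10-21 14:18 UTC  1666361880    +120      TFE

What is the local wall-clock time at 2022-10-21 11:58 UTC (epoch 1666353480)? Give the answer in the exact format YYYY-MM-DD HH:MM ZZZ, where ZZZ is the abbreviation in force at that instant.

2022-10-21 12:58 CZV

Query: 2022-10-21 11:58 UTC
Rule 4/5 (CZV, +01:00): 2022-03-27 10:53 UTC ≤ query < 2022-10-21 14:18 UTC
11·60 + 58 + 60 = 778 min
778 = 0·1440 + 778; 778 = 12·60 + 58 → 12:58, same day
→ 2022-10-21 12:58 CZV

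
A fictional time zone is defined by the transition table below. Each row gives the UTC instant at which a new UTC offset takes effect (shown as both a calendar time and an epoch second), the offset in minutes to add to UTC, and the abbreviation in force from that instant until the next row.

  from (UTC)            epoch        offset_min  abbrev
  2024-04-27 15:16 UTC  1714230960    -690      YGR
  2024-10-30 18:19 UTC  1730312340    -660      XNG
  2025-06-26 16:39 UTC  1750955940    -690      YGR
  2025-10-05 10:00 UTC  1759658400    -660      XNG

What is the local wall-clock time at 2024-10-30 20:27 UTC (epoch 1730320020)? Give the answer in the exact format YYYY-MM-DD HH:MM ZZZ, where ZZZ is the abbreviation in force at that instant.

Query: 2024-10-30 20:27 UTC
Rule 2/4 (XNG, -11:00): 2024-10-30 18:19 UTC ≤ query < 2025-06-26 16:39 UTC
20·60 + 27 - 660 = 567 min
567 = 0·1440 + 567; 567 = 9·60 + 27 → 09:27, same day
→ 2024-10-30 09:27 XNG

2024-10-30 09:27 XNG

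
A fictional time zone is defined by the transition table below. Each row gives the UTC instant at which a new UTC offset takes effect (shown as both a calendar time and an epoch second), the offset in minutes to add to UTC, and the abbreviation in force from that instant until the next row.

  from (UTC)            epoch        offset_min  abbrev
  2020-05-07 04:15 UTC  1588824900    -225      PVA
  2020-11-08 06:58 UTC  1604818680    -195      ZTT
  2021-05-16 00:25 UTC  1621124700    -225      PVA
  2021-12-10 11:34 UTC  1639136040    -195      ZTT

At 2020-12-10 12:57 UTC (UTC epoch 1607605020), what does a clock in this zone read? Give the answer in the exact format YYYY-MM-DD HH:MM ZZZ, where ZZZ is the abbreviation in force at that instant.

Query: 2020-12-10 12:57 UTC
Rule 2/4 (ZTT, -03:15): 2020-11-08 06:58 UTC ≤ query < 2021-05-16 00:25 UTC
12·60 + 57 - 195 = 582 min
582 = 0·1440 + 582; 582 = 9·60 + 42 → 09:42, same day
→ 2020-12-10 09:42 ZTT

2020-12-10 09:42 ZTT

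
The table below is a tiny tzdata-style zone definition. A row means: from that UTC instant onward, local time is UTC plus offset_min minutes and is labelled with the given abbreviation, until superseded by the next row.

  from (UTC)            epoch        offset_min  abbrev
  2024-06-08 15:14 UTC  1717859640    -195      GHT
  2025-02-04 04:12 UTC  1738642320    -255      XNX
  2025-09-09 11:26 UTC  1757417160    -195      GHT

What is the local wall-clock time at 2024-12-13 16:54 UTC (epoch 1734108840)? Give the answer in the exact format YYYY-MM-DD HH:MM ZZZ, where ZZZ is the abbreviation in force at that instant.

Query: 2024-12-13 16:54 UTC
Rule 1/3 (GHT, -03:15): 2024-06-08 15:14 UTC ≤ query < 2025-02-04 04:12 UTC
16·60 + 54 - 195 = 819 min
819 = 0·1440 + 819; 819 = 13·60 + 39 → 13:39, same day
→ 2024-12-13 13:39 GHT

2024-12-13 13:39 GHT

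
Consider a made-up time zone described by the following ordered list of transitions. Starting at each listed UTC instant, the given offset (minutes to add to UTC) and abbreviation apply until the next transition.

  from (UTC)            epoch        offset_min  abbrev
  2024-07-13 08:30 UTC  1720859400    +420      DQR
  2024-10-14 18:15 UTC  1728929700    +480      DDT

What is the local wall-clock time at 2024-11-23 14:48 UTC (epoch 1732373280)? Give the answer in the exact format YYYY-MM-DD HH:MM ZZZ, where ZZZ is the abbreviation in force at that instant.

Query: 2024-11-23 14:48 UTC
Rule 2/2 (DDT, +08:00): 2024-10-14 18:15 UTC ≤ query < +∞
14·60 + 48 + 480 = 1368 min
1368 = 0·1440 + 1368; 1368 = 22·60 + 48 → 22:48, same day
→ 2024-11-23 22:48 DDT

2024-11-23 22:48 DDT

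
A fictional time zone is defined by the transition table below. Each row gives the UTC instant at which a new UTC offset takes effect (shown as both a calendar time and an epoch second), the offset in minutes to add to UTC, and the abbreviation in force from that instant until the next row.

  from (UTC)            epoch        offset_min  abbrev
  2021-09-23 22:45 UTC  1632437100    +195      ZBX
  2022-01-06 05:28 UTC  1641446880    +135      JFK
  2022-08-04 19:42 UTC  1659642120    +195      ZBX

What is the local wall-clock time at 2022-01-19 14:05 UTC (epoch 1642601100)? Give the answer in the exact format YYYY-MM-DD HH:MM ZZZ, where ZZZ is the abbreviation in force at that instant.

2022-01-19 16:20 JFK

Query: 2022-01-19 14:05 UTC
Rule 2/3 (JFK, +02:15): 2022-01-06 05:28 UTC ≤ query < 2022-08-04 19:42 UTC
14·60 + 5 + 135 = 980 min
980 = 0·1440 + 980; 980 = 16·60 + 20 → 16:20, same day
→ 2022-01-19 16:20 JFK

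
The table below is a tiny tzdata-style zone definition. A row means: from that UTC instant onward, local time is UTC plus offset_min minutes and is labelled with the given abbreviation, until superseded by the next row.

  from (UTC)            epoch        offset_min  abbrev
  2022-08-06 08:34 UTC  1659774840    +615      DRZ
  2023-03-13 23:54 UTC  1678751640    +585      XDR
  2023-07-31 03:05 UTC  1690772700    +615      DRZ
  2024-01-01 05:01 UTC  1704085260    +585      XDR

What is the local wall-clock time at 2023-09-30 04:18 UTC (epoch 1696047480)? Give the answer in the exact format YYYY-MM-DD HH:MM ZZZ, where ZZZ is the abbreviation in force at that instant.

2023-09-30 14:33 DRZ

Query: 2023-09-30 04:18 UTC
Rule 3/4 (DRZ, +10:15): 2023-07-31 03:05 UTC ≤ query < 2024-01-01 05:01 UTC
4·60 + 18 + 615 = 873 min
873 = 0·1440 + 873; 873 = 14·60 + 33 → 14:33, same day
→ 2023-09-30 14:33 DRZ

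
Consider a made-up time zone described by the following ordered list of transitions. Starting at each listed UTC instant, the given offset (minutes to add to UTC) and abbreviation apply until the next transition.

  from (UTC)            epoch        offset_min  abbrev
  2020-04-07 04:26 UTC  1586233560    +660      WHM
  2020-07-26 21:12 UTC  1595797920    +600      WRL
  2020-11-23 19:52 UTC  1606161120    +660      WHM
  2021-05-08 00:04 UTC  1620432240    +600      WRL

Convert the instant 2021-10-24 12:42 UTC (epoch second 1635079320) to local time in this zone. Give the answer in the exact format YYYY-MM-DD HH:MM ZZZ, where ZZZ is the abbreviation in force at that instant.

2021-10-24 22:42 WRL

Query: 2021-10-24 12:42 UTC
Rule 4/4 (WRL, +10:00): 2021-05-08 00:04 UTC ≤ query < +∞
12·60 + 42 + 600 = 1362 min
1362 = 0·1440 + 1362; 1362 = 22·60 + 42 → 22:42, same day
→ 2021-10-24 22:42 WRL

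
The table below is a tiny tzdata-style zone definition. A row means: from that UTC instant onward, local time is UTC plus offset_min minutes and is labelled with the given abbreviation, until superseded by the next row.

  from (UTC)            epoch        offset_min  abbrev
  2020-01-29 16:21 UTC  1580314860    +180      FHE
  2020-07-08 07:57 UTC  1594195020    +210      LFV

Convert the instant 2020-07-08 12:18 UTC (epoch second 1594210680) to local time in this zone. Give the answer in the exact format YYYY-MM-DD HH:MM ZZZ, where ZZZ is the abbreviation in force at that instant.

2020-07-08 15:48 LFV

Query: 2020-07-08 12:18 UTC
Rule 2/2 (LFV, +03:30): 2020-07-08 07:57 UTC ≤ query < +∞
12·60 + 18 + 210 = 948 min
948 = 0·1440 + 948; 948 = 15·60 + 48 → 15:48, same day
→ 2020-07-08 15:48 LFV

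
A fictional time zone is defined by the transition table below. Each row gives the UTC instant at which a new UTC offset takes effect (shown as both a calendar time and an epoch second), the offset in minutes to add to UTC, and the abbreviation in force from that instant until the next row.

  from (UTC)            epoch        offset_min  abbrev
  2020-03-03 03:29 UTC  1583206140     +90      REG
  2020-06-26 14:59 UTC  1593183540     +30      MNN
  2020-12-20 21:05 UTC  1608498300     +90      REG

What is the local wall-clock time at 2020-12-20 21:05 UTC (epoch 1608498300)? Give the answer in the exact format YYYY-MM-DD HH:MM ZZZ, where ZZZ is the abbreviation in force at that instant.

Query: 2020-12-20 21:05 UTC
Rule 3/3 (REG, +01:30): 2020-12-20 21:05 UTC ≤ query < +∞
21·60 + 5 + 90 = 1355 min
1355 = 0·1440 + 1355; 1355 = 22·60 + 35 → 22:35, same day
→ 2020-12-20 22:35 REG

2020-12-20 22:35 REG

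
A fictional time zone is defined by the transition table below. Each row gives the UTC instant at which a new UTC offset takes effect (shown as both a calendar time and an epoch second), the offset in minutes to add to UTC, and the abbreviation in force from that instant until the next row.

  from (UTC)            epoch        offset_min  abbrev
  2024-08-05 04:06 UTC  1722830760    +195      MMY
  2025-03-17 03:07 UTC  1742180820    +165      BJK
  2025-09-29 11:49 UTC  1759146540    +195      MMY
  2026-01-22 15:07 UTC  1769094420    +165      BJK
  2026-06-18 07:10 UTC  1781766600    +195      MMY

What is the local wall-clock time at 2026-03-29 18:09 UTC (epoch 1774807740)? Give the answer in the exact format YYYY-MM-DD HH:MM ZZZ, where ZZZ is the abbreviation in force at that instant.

Query: 2026-03-29 18:09 UTC
Rule 4/5 (BJK, +02:45): 2026-01-22 15:07 UTC ≤ query < 2026-06-18 07:10 UTC
18·60 + 9 + 165 = 1254 min
1254 = 0·1440 + 1254; 1254 = 20·60 + 54 → 20:54, same day
→ 2026-03-29 20:54 BJK

2026-03-29 20:54 BJK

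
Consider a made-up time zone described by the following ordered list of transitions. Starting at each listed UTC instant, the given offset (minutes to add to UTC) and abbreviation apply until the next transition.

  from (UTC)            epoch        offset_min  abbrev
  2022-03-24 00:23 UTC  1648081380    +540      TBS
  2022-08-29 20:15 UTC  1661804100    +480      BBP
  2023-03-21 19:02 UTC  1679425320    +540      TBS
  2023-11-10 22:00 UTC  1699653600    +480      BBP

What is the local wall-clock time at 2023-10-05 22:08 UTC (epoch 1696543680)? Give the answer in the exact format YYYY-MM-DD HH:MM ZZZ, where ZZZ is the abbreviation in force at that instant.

2023-10-06 07:08 TBS

Query: 2023-10-05 22:08 UTC
Rule 3/4 (TBS, +09:00): 2023-03-21 19:02 UTC ≤ query < 2023-11-10 22:00 UTC
22·60 + 8 + 540 = 1868 min
1868 = 1·1440 + 428; 428 = 7·60 + 8 → 07:08, 2023-10-05 + 1 day = 2023-10-06
→ 2023-10-06 07:08 TBS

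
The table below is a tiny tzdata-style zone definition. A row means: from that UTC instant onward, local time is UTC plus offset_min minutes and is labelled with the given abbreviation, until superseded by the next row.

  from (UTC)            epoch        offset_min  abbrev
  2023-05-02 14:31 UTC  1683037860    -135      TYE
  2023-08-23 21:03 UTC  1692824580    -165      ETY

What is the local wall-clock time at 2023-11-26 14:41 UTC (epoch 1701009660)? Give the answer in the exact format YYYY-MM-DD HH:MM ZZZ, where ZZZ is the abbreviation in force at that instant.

2023-11-26 11:56 ETY

Query: 2023-11-26 14:41 UTC
Rule 2/2 (ETY, -02:45): 2023-08-23 21:03 UTC ≤ query < +∞
14·60 + 41 - 165 = 716 min
716 = 0·1440 + 716; 716 = 11·60 + 56 → 11:56, same day
→ 2023-11-26 11:56 ETY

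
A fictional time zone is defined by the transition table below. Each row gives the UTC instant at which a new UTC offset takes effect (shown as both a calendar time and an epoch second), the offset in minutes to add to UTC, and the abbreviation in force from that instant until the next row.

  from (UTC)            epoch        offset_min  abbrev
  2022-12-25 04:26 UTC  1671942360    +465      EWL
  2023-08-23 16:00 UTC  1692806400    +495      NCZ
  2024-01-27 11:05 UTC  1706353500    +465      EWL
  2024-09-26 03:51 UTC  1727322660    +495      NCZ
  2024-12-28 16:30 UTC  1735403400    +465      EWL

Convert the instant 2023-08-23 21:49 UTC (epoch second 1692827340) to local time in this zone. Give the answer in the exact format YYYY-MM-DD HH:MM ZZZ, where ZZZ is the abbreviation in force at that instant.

Query: 2023-08-23 21:49 UTC
Rule 2/5 (NCZ, +08:15): 2023-08-23 16:00 UTC ≤ query < 2024-01-27 11:05 UTC
21·60 + 49 + 495 = 1804 min
1804 = 1·1440 + 364; 364 = 6·60 + 4 → 06:04, 2023-08-23 + 1 day = 2023-08-24
→ 2023-08-24 06:04 NCZ

2023-08-24 06:04 NCZ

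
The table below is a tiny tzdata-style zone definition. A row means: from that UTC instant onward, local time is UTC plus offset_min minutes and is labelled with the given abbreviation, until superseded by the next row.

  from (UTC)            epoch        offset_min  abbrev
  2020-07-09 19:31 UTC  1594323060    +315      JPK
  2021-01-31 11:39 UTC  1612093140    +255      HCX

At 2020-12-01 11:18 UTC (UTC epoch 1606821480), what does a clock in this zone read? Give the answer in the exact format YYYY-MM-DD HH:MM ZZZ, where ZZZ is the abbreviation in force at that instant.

2020-12-01 16:33 JPK

Query: 2020-12-01 11:18 UTC
Rule 1/2 (JPK, +05:15): 2020-07-09 19:31 UTC ≤ query < 2021-01-31 11:39 UTC
11·60 + 18 + 315 = 993 min
993 = 0·1440 + 993; 993 = 16·60 + 33 → 16:33, same day
→ 2020-12-01 16:33 JPK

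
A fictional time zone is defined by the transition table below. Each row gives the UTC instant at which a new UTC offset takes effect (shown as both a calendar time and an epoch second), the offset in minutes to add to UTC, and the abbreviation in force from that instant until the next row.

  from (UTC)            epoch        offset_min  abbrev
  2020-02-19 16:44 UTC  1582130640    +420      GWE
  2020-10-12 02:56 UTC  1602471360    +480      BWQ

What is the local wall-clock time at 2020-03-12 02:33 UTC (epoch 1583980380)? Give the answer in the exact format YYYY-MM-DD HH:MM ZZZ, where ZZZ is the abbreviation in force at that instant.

Query: 2020-03-12 02:33 UTC
Rule 1/2 (GWE, +07:00): 2020-02-19 16:44 UTC ≤ query < 2020-10-12 02:56 UTC
2·60 + 33 + 420 = 573 min
573 = 0·1440 + 573; 573 = 9·60 + 33 → 09:33, same day
→ 2020-03-12 09:33 GWE

2020-03-12 09:33 GWE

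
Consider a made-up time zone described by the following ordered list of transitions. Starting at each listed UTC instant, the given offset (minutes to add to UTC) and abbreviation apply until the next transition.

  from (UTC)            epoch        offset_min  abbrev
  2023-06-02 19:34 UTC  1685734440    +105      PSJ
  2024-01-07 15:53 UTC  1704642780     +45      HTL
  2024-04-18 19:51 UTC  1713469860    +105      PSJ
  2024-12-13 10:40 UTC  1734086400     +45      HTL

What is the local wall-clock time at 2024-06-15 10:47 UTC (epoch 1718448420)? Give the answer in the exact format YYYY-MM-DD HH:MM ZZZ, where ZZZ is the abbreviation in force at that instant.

Query: 2024-06-15 10:47 UTC
Rule 3/4 (PSJ, +01:45): 2024-04-18 19:51 UTC ≤ query < 2024-12-13 10:40 UTC
10·60 + 47 + 105 = 752 min
752 = 0·1440 + 752; 752 = 12·60 + 32 → 12:32, same day
→ 2024-06-15 12:32 PSJ

2024-06-15 12:32 PSJ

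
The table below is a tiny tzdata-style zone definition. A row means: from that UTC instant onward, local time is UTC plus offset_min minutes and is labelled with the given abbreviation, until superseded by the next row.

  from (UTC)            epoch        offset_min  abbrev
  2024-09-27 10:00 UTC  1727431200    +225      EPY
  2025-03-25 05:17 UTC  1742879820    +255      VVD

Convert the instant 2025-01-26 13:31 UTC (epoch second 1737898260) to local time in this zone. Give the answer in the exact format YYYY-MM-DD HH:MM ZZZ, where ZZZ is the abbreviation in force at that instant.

2025-01-26 17:16 EPY

Query: 2025-01-26 13:31 UTC
Rule 1/2 (EPY, +03:45): 2024-09-27 10:00 UTC ≤ query < 2025-03-25 05:17 UTC
13·60 + 31 + 225 = 1036 min
1036 = 0·1440 + 1036; 1036 = 17·60 + 16 → 17:16, same day
→ 2025-01-26 17:16 EPY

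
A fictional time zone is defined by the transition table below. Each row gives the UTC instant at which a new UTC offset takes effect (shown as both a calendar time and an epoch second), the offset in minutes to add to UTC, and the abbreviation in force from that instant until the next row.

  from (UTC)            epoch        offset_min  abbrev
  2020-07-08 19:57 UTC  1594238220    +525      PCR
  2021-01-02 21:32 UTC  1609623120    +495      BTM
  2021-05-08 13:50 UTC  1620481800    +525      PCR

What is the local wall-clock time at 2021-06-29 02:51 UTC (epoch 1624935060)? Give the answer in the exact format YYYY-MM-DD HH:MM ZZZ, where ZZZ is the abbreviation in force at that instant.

Query: 2021-06-29 02:51 UTC
Rule 3/3 (PCR, +08:45): 2021-05-08 13:50 UTC ≤ query < +∞
2·60 + 51 + 525 = 696 min
696 = 0·1440 + 696; 696 = 11·60 + 36 → 11:36, same day
→ 2021-06-29 11:36 PCR

2021-06-29 11:36 PCR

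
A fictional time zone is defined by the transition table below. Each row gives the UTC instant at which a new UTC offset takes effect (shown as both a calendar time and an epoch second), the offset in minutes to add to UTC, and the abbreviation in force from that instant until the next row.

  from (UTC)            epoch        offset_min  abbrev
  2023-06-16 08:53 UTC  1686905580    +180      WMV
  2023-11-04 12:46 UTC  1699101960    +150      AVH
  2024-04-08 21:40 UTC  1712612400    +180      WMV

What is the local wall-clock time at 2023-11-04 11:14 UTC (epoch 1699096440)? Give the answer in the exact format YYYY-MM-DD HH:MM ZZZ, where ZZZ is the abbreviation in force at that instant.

2023-11-04 14:14 WMV

Query: 2023-11-04 11:14 UTC
Rule 1/3 (WMV, +03:00): 2023-06-16 08:53 UTC ≤ query < 2023-11-04 12:46 UTC
11·60 + 14 + 180 = 854 min
854 = 0·1440 + 854; 854 = 14·60 + 14 → 14:14, same day
→ 2023-11-04 14:14 WMV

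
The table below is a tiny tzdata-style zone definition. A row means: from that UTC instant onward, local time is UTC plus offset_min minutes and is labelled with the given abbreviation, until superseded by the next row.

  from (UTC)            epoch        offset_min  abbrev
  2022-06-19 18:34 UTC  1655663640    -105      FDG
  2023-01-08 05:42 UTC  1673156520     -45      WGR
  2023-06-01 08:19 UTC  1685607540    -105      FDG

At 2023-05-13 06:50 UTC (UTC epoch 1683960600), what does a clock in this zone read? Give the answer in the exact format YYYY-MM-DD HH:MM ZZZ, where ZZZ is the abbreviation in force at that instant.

Query: 2023-05-13 06:50 UTC
Rule 2/3 (WGR, -00:45): 2023-01-08 05:42 UTC ≤ query < 2023-06-01 08:19 UTC
6·60 + 50 - 45 = 365 min
365 = 0·1440 + 365; 365 = 6·60 + 5 → 06:05, same day
→ 2023-05-13 06:05 WGR

2023-05-13 06:05 WGR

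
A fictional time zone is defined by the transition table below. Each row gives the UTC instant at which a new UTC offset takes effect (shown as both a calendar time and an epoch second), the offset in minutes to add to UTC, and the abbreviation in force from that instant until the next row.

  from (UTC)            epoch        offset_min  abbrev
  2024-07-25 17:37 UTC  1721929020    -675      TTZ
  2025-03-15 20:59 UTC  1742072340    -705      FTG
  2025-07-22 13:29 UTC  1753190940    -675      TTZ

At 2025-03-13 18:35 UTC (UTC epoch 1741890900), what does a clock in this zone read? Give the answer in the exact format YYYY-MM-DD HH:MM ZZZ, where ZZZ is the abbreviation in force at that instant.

2025-03-13 07:20 TTZ

Query: 2025-03-13 18:35 UTC
Rule 1/3 (TTZ, -11:15): 2024-07-25 17:37 UTC ≤ query < 2025-03-15 20:59 UTC
18·60 + 35 - 675 = 440 min
440 = 0·1440 + 440; 440 = 7·60 + 20 → 07:20, same day
→ 2025-03-13 07:20 TTZ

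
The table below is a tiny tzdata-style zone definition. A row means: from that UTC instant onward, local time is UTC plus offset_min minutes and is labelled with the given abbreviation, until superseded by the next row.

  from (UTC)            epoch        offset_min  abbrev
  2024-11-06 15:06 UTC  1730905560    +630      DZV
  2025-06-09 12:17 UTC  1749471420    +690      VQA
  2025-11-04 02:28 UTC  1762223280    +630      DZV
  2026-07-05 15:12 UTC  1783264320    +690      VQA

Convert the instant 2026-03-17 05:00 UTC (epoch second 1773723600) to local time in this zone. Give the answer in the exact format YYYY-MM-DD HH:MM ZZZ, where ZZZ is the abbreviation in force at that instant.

2026-03-17 15:30 DZV

Query: 2026-03-17 05:00 UTC
Rule 3/4 (DZV, +10:30): 2025-11-04 02:28 UTC ≤ query < 2026-07-05 15:12 UTC
5·60 + 0 + 630 = 930 min
930 = 0·1440 + 930; 930 = 15·60 + 30 → 15:30, same day
→ 2026-03-17 15:30 DZV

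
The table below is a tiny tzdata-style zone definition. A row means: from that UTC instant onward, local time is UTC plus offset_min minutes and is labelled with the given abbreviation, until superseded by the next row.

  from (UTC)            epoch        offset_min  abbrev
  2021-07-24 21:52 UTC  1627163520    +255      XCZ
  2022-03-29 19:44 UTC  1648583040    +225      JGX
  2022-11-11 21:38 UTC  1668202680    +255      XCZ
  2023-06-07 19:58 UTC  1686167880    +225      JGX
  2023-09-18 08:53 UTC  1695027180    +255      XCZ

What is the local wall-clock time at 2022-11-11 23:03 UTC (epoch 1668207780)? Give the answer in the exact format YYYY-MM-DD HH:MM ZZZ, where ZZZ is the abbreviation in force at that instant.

2022-11-12 03:18 XCZ

Query: 2022-11-11 23:03 UTC
Rule 3/5 (XCZ, +04:15): 2022-11-11 21:38 UTC ≤ query < 2023-06-07 19:58 UTC
23·60 + 3 + 255 = 1638 min
1638 = 1·1440 + 198; 198 = 3·60 + 18 → 03:18, 2022-11-11 + 1 day = 2022-11-12
→ 2022-11-12 03:18 XCZ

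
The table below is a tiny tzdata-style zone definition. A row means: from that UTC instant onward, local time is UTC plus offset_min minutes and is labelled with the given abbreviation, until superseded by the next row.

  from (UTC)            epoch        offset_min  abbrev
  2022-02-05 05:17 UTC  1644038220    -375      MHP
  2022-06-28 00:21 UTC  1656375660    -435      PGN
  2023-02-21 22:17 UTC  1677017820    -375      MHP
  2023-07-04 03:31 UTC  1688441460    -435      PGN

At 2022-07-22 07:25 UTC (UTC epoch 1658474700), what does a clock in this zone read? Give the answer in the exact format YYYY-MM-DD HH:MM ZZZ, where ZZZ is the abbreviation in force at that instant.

Query: 2022-07-22 07:25 UTC
Rule 2/4 (PGN, -07:15): 2022-06-28 00:21 UTC ≤ query < 2023-02-21 22:17 UTC
7·60 + 25 - 435 = 10 min
10 = 0·1440 + 10; 10 = 0·60 + 10 → 00:10, same day
→ 2022-07-22 00:10 PGN

2022-07-22 00:10 PGN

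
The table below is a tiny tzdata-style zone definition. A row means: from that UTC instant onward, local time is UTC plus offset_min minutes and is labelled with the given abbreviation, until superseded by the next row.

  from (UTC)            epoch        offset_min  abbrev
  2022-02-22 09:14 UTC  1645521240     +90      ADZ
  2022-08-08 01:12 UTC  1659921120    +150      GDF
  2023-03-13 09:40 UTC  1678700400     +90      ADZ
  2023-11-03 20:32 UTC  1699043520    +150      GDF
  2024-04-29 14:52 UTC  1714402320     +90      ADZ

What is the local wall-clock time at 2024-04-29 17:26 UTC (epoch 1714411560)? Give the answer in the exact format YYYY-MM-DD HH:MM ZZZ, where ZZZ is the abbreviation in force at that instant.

2024-04-29 18:56 ADZ

Query: 2024-04-29 17:26 UTC
Rule 5/5 (ADZ, +01:30): 2024-04-29 14:52 UTC ≤ query < +∞
17·60 + 26 + 90 = 1136 min
1136 = 0·1440 + 1136; 1136 = 18·60 + 56 → 18:56, same day
→ 2024-04-29 18:56 ADZ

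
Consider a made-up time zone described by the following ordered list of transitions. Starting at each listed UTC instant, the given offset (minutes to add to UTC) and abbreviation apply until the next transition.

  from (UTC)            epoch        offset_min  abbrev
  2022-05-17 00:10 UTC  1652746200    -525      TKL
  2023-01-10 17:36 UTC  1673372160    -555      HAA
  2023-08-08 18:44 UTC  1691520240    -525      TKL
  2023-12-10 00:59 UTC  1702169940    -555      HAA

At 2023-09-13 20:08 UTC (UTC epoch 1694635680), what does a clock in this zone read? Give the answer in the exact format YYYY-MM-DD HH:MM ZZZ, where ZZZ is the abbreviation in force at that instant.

2023-09-13 11:23 TKL

Query: 2023-09-13 20:08 UTC
Rule 3/4 (TKL, -08:45): 2023-08-08 18:44 UTC ≤ query < 2023-12-10 00:59 UTC
20·60 + 8 - 525 = 683 min
683 = 0·1440 + 683; 683 = 11·60 + 23 → 11:23, same day
→ 2023-09-13 11:23 TKL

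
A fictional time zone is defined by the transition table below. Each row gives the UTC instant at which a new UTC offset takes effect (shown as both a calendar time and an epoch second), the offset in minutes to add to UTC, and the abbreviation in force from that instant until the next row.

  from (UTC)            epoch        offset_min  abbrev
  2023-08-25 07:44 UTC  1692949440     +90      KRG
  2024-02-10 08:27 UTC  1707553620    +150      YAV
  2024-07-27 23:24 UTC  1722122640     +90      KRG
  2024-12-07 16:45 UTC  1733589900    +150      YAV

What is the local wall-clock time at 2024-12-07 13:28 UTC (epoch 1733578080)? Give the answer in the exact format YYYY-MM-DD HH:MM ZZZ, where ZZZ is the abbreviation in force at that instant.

Query: 2024-12-07 13:28 UTC
Rule 3/4 (KRG, +01:30): 2024-07-27 23:24 UTC ≤ query < 2024-12-07 16:45 UTC
13·60 + 28 + 90 = 898 min
898 = 0·1440 + 898; 898 = 14·60 + 58 → 14:58, same day
→ 2024-12-07 14:58 KRG

2024-12-07 14:58 KRG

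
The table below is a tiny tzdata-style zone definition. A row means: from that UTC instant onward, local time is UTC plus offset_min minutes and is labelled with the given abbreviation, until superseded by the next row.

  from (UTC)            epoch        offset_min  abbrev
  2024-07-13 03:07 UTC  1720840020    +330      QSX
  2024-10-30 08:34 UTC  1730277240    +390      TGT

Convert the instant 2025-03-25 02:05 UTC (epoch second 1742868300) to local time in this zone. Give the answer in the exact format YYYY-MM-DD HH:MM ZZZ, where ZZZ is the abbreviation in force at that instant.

Query: 2025-03-25 02:05 UTC
Rule 2/2 (TGT, +06:30): 2024-10-30 08:34 UTC ≤ query < +∞
2·60 + 5 + 390 = 515 min
515 = 0·1440 + 515; 515 = 8·60 + 35 → 08:35, same day
→ 2025-03-25 08:35 TGT

2025-03-25 08:35 TGT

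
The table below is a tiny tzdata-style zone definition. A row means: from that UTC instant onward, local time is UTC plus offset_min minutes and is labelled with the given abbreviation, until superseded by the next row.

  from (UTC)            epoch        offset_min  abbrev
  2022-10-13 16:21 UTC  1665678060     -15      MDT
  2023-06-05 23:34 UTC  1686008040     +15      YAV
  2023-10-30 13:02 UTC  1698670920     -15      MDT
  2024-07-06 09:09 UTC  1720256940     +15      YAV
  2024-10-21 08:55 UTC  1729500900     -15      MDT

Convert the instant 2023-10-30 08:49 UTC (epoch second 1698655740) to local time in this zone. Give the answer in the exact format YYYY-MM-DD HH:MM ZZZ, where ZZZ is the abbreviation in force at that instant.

Query: 2023-10-30 08:49 UTC
Rule 2/5 (YAV, +00:15): 2023-06-05 23:34 UTC ≤ query < 2023-10-30 13:02 UTC
8·60 + 49 + 15 = 544 min
544 = 0·1440 + 544; 544 = 9·60 + 4 → 09:04, same day
→ 2023-10-30 09:04 YAV

2023-10-30 09:04 YAV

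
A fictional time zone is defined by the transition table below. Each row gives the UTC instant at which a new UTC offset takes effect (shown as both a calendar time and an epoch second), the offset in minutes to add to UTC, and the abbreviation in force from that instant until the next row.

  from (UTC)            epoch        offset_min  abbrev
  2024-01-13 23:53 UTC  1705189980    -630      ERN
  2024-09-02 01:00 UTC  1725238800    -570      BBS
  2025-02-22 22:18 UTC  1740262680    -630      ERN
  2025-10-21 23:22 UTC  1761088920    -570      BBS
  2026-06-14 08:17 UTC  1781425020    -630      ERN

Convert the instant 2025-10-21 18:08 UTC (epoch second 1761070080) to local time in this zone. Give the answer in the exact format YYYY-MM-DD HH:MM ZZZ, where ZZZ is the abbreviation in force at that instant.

2025-10-21 07:38 ERN

Query: 2025-10-21 18:08 UTC
Rule 3/5 (ERN, -10:30): 2025-02-22 22:18 UTC ≤ query < 2025-10-21 23:22 UTC
18·60 + 8 - 630 = 458 min
458 = 0·1440 + 458; 458 = 7·60 + 38 → 07:38, same day
→ 2025-10-21 07:38 ERN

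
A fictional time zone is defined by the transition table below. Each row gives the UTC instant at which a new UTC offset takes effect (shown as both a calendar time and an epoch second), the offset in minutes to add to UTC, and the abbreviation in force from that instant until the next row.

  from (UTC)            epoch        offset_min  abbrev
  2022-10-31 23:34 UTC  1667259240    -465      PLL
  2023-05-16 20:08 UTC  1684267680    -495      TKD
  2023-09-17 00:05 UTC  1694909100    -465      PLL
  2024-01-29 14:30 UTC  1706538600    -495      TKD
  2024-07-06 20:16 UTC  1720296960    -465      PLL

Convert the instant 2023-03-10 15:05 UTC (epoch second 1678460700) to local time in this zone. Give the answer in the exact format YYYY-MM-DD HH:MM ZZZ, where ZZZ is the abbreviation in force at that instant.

2023-03-10 07:20 PLL

Query: 2023-03-10 15:05 UTC
Rule 1/5 (PLL, -07:45): 2022-10-31 23:34 UTC ≤ query < 2023-05-16 20:08 UTC
15·60 + 5 - 465 = 440 min
440 = 0·1440 + 440; 440 = 7·60 + 20 → 07:20, same day
→ 2023-03-10 07:20 PLL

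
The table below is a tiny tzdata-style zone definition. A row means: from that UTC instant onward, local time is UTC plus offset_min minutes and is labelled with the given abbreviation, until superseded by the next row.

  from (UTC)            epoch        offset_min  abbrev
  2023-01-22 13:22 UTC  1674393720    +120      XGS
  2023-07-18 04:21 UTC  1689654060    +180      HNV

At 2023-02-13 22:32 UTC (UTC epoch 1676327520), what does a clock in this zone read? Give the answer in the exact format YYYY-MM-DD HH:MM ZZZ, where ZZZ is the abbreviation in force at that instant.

Query: 2023-02-13 22:32 UTC
Rule 1/2 (XGS, +02:00): 2023-01-22 13:22 UTC ≤ query < 2023-07-18 04:21 UTC
22·60 + 32 + 120 = 1472 min
1472 = 1·1440 + 32; 32 = 0·60 + 32 → 00:32, 2023-02-13 + 1 day = 2023-02-14
→ 2023-02-14 00:32 XGS

2023-02-14 00:32 XGS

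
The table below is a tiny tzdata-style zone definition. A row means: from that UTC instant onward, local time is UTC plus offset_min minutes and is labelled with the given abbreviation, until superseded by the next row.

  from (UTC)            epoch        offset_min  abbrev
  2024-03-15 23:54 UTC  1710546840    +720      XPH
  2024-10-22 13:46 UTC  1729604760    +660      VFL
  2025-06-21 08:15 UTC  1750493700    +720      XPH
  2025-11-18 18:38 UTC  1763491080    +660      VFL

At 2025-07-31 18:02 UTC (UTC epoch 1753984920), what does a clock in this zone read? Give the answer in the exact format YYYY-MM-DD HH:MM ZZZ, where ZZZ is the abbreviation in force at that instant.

Query: 2025-07-31 18:02 UTC
Rule 3/4 (XPH, +12:00): 2025-06-21 08:15 UTC ≤ query < 2025-11-18 18:38 UTC
18·60 + 2 + 720 = 1802 min
1802 = 1·1440 + 362; 362 = 6·60 + 2 → 06:02, 2025-07-31 + 1 day = 2025-08-01
→ 2025-08-01 06:02 XPH

2025-08-01 06:02 XPH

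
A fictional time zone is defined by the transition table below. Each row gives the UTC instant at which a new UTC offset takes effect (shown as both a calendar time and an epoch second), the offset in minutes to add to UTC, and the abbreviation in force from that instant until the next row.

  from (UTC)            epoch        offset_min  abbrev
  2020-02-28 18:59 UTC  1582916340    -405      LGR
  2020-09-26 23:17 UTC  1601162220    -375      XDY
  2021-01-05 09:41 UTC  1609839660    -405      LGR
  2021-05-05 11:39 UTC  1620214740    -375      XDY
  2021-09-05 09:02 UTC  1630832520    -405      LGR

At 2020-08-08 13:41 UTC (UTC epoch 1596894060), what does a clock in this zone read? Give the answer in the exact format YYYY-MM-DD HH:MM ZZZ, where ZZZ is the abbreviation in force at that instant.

Query: 2020-08-08 13:41 UTC
Rule 1/5 (LGR, -06:45): 2020-02-28 18:59 UTC ≤ query < 2020-09-26 23:17 UTC
13·60 + 41 - 405 = 416 min
416 = 0·1440 + 416; 416 = 6·60 + 56 → 06:56, same day
→ 2020-08-08 06:56 LGR

2020-08-08 06:56 LGR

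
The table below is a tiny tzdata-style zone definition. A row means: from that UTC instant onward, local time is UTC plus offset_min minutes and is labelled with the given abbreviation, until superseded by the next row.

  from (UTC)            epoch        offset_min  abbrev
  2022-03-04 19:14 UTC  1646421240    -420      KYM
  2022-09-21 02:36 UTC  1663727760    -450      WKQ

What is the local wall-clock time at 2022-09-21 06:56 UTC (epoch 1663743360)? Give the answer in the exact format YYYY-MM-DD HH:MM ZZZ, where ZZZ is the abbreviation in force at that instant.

2022-09-20 23:26 WKQ

Query: 2022-09-21 06:56 UTC
Rule 2/2 (WKQ, -07:30): 2022-09-21 02:36 UTC ≤ query < +∞
6·60 + 56 - 450 = -34 min
-34 = -1·1440 + 1406; 1406 = 23·60 + 26 → 23:26, 2022-09-21 - 1 day = 2022-09-20
→ 2022-09-20 23:26 WKQ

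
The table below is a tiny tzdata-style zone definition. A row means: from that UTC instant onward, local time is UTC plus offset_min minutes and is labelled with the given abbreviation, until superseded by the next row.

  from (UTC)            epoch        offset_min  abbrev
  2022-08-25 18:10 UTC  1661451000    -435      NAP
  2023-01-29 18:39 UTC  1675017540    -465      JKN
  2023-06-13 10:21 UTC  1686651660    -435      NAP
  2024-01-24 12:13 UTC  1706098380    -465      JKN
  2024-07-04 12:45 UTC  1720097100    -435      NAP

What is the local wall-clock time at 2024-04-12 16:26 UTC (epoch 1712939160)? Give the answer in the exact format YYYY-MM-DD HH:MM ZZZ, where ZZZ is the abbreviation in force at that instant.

2024-04-12 08:41 JKN

Query: 2024-04-12 16:26 UTC
Rule 4/5 (JKN, -07:45): 2024-01-24 12:13 UTC ≤ query < 2024-07-04 12:45 UTC
16·60 + 26 - 465 = 521 min
521 = 0·1440 + 521; 521 = 8·60 + 41 → 08:41, same day
→ 2024-04-12 08:41 JKN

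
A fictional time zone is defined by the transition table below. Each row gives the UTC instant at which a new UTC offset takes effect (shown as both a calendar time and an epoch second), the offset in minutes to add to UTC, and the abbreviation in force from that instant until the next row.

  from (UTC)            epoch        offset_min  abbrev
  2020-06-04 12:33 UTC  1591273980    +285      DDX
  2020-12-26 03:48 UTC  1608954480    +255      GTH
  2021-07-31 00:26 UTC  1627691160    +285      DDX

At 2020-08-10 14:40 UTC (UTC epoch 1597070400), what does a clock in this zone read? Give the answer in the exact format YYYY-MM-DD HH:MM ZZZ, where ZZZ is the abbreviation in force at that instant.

Query: 2020-08-10 14:40 UTC
Rule 1/3 (DDX, +04:45): 2020-06-04 12:33 UTC ≤ query < 2020-12-26 03:48 UTC
14·60 + 40 + 285 = 1165 min
1165 = 0·1440 + 1165; 1165 = 19·60 + 25 → 19:25, same day
→ 2020-08-10 19:25 DDX

2020-08-10 19:25 DDX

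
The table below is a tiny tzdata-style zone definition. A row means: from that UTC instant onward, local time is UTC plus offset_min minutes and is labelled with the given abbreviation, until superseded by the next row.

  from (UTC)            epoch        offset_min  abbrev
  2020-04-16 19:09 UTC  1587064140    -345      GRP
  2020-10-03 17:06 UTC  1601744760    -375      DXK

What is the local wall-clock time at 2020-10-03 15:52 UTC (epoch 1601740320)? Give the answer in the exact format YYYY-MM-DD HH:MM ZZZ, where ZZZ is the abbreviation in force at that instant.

2020-10-03 10:07 GRP

Query: 2020-10-03 15:52 UTC
Rule 1/2 (GRP, -05:45): 2020-04-16 19:09 UTC ≤ query < 2020-10-03 17:06 UTC
15·60 + 52 - 345 = 607 min
607 = 0·1440 + 607; 607 = 10·60 + 7 → 10:07, same day
→ 2020-10-03 10:07 GRP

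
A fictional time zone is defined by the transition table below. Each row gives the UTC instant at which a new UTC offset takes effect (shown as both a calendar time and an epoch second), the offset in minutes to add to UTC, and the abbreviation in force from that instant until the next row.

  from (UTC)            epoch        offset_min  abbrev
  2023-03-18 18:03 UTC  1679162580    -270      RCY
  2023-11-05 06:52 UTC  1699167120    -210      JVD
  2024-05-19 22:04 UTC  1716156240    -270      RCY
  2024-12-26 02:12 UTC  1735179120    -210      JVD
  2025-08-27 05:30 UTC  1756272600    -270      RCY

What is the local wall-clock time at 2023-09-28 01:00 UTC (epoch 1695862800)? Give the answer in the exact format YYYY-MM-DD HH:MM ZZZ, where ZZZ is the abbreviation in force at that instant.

Query: 2023-09-28 01:00 UTC
Rule 1/5 (RCY, -04:30): 2023-03-18 18:03 UTC ≤ query < 2023-11-05 06:52 UTC
1·60 + 0 - 270 = -210 min
-210 = -1·1440 + 1230; 1230 = 20·60 + 30 → 20:30, 2023-09-28 - 1 day = 2023-09-27
→ 2023-09-27 20:30 RCY

2023-09-27 20:30 RCY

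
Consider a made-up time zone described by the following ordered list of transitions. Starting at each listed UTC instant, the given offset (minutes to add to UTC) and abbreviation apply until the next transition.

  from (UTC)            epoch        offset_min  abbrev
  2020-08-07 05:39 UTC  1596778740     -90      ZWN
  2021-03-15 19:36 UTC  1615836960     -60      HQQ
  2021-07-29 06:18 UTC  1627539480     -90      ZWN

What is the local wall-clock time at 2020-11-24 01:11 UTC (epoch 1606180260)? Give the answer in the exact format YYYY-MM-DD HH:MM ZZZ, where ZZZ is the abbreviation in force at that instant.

Query: 2020-11-24 01:11 UTC
Rule 1/3 (ZWN, -01:30): 2020-08-07 05:39 UTC ≤ query < 2021-03-15 19:36 UTC
1·60 + 11 - 90 = -19 min
-19 = -1·1440 + 1421; 1421 = 23·60 + 41 → 23:41, 2020-11-24 - 1 day = 2020-11-23
→ 2020-11-23 23:41 ZWN

2020-11-23 23:41 ZWN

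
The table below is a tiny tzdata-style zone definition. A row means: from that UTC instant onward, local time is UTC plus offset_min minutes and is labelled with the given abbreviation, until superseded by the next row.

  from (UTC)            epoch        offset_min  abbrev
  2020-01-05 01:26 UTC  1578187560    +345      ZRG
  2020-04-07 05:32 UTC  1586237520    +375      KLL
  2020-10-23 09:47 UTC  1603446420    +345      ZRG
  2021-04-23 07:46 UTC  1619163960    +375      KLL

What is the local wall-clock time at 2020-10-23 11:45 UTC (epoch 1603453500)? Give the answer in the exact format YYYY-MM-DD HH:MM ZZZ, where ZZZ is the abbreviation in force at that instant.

Query: 2020-10-23 11:45 UTC
Rule 3/4 (ZRG, +05:45): 2020-10-23 09:47 UTC ≤ query < 2021-04-23 07:46 UTC
11·60 + 45 + 345 = 1050 min
1050 = 0·1440 + 1050; 1050 = 17·60 + 30 → 17:30, same day
→ 2020-10-23 17:30 ZRG

2020-10-23 17:30 ZRG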